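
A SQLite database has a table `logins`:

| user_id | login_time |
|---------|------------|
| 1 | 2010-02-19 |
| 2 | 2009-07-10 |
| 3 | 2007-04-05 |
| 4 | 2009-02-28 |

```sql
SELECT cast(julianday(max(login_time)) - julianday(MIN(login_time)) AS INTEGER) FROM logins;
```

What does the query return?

1051

MIN = 2007-04-05, MAX = 2010-02-19.
25 days remain in April 2007 after the 5th (30 − 5).
Full months from May 2007 through January 2010 contribute their day counts.
Then 19 days into February 2010.
Total: 25 + 31 + 30 + 31 + 31 + 30 + 31 + 30 + 31 + 31 + 29 + 31 + 30 + 31 + 30 + 31 + 31 + 30 + 31 + 30 + 31 + 31 + 28 + 31 + 30 + 31 + 30 + 31 + 31 + 30 + 31 + 30 + 31 + 31 + 19 = 1051.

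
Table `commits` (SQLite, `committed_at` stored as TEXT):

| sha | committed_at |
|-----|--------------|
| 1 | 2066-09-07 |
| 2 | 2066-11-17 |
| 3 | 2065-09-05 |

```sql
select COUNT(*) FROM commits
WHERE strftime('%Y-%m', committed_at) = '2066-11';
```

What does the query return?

1

Rows with year-month 2066-11: 2066-11-17 → 1.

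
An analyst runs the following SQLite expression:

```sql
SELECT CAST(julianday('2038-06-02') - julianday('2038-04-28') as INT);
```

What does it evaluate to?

2 days remain in April 2038 after the 28th (30 − 28).
May 2038: 31 days.
Then 2 days into June 2038.
Total: 2 + 31 + 2 = 35.

35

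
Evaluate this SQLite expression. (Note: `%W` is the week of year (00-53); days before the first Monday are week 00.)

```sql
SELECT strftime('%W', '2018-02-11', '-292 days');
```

17

First apply '-292 days': 2018-02-11 → 2017-04-25.
2017-04-25 is a Tuesday. SQLite's %W counts Mondays since the year started; the result is 17.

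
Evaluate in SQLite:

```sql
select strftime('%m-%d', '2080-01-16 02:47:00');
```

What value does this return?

01-16

`%m-%d` extracts the month-day: 01-16.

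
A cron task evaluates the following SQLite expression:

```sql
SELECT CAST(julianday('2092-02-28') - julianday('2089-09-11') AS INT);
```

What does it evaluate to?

900

19 days remain in September 2089 after the 11th (30 − 11).
Full months from October 2089 through January 2092 contribute their day counts.
Then 28 days into February 2092.
Total: 19 + 31 + 30 + 31 + 31 + 28 + 31 + 30 + 31 + 30 + 31 + 31 + 30 + 31 + 30 + 31 + 31 + 28 + 31 + 30 + 31 + 30 + 31 + 31 + 30 + 31 + 30 + 31 + 31 + 28 = 900.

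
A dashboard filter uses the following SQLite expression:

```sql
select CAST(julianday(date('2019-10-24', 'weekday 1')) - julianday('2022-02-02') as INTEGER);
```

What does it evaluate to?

`weekday 1` advances to the next Monday; 2019-10-24 is a Thursday, so it moves forward to 2019-10-28.
3 days remain in October 2019 after the 28th (31 − 28).
Full months from November 2019 through January 2022 contribute their day counts.
Then 2 days into February 2022.
Total: 3 + 30 + 31 + 31 + 29 + 31 + 30 + 31 + 30 + 31 + 31 + 30 + 31 + 30 + 31 + 31 + 28 + 31 + 30 + 31 + 30 + 31 + 31 + 30 + 31 + 30 + 31 + 31 + 2 = 828.
The subtraction is earlier − later, so the result is −828 → -828.

-828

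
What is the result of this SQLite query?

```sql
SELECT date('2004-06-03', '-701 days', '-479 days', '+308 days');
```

Applying '-701 days' to 2004-06-03: counting 701 days back gives 2002-07-03.
Applying '-479 days' to 2002-07-03: counting 479 days back gives 2001-03-11.
Applying '+308 days' to 2001-03-11: counting 308 days forward gives 2002-01-13.

2002-01-13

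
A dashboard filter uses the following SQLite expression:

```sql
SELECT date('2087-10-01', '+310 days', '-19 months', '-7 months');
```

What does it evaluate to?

Applying '+310 days' to 2087-10-01: counting 310 days forward gives 2088-08-06.
Adding -19 months to 2088-08-06 gives 2087-01-06.
Adding -7 months to 2087-01-06 gives 2086-06-06.

2086-06-06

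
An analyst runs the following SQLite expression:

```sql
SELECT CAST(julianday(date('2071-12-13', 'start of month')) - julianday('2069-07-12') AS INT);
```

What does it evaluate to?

`start of month` rewinds 2071-12-13 to 2071-12-01.
19 days remain in July 2069 after the 12th (31 − 12).
Full months from August 2069 through November 2071 contribute their day counts.
Then 1 day into December 2071.
Total: 19 + 31 + 30 + 31 + 30 + 31 + 31 + 28 + 31 + 30 + 31 + 30 + 31 + 31 + 30 + 31 + 30 + 31 + 31 + 28 + 31 + 30 + 31 + 30 + 31 + 31 + 30 + 31 + 30 + 1 = 872.

872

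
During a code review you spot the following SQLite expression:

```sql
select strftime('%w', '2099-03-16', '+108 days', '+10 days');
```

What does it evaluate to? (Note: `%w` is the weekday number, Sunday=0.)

First apply '+108 days', '+10 days': 2099-03-16 → 2099-07-12.
2099-07-12 is a Sunday; with Sunday=0 that is 0.

0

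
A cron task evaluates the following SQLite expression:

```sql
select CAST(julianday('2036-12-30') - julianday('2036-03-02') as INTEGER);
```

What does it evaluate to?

29 days remain in March 2036 after the 2nd (31 − 2).
Full months from April 2036 through November 2036 contribute their day counts.
Then 30 days into December 2036.
Total: 29 + 30 + 31 + 30 + 31 + 31 + 30 + 31 + 30 + 30 = 303.

303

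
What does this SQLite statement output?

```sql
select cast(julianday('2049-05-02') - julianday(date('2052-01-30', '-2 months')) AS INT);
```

-942

Adding -2 months to 2052-01-30 gives 2051-11-30.
29 days remain in May 2049 after the 2nd (31 − 2).
Full months from June 2049 through October 2051 contribute their day counts.
Then 30 days into November 2051.
Total: 29 + 30 + 31 + 31 + 30 + 31 + 30 + 31 + 31 + 28 + 31 + 30 + 31 + 30 + 31 + 31 + 30 + 31 + 30 + 31 + 31 + 28 + 31 + 30 + 31 + 30 + 31 + 31 + 30 + 31 + 30 = 942.
The subtraction is earlier − later, so the result is −942 → -942.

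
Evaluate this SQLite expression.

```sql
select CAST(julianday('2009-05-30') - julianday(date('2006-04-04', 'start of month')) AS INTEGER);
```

`start of month` rewinds 2006-04-04 to 2006-04-01.
29 days remain in April 2006 after the 1st (30 − 1).
Full months from May 2006 through April 2009 contribute their day counts.
Then 30 days into May 2009.
Total: 29 + 31 + 30 + 31 + 31 + 30 + 31 + 30 + 31 + 31 + 28 + 31 + 30 + 31 + 30 + 31 + 31 + 30 + 31 + 30 + 31 + 31 + 29 + 31 + 30 + 31 + 30 + 31 + 31 + 30 + 31 + 30 + 31 + 31 + 28 + 31 + 30 + 30 = 1155.

1155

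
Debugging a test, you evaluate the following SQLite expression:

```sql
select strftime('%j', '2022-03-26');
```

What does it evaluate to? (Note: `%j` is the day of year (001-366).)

Day-of-year for 2022-03-26: days since 2022-01-01 inclusive = 85, zero-padded to 085.

085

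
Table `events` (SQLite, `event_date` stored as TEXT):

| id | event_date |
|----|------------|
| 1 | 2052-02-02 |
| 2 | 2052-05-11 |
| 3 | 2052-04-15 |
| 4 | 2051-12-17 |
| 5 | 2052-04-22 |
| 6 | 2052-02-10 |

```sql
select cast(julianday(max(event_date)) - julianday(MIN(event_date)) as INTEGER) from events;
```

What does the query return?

146

MIN = 2051-12-17, MAX = 2052-05-11.
14 days remain in December 2051 after the 17th (31 − 17).
January 2052: 31 days.
February 2052: 29 days (leap year).
March 2052: 31 days.
April 2052: 30 days.
Then 11 days into May 2052.
Total: 14 + 31 + 29 + 31 + 30 + 11 = 146.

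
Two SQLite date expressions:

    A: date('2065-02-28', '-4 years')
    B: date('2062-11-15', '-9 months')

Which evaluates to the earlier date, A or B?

A

A = 2061-02-28.
B = 2062-02-15.
A is earlier.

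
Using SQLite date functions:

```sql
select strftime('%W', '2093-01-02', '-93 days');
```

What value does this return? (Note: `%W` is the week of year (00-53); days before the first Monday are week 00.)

First apply '-93 days': 2093-01-02 → 2092-10-01.
2092-10-01 is a Wednesday. SQLite's %W counts Mondays since the year started; the result is 39.

39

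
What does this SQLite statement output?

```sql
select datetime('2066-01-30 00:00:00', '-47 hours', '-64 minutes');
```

-47 hours from 2066-01-30 00:00:00 is 2066-01-28 01:00:00 (crosses midnight).
64 minutes = 1h 4m; -64 minutes from 2066-01-28 01:00:00 is 2066-01-27 23:56:00 (crosses midnight).

2066-01-27 23:56:00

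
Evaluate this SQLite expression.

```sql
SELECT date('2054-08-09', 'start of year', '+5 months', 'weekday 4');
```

`start of year` rewinds 2054-08-09 to 2054-01-01.
Adding +5 months to 2054-01-01 gives 2054-06-01.
`weekday 4` advances to the next Thursday; 2054-06-01 is a Monday, so it moves forward to 2054-06-04.

2054-06-04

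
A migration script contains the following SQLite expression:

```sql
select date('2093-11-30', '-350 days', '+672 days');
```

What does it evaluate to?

2094-10-18

Applying '-350 days' to 2093-11-30: counting 350 days back gives 2092-12-15.
Applying '+672 days' to 2092-12-15: counting 672 days forward gives 2094-10-18.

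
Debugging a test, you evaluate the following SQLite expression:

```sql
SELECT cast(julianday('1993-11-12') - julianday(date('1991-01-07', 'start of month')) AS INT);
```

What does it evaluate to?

1046

`start of month` rewinds 1991-01-07 to 1991-01-01.
30 days remain in January 1991 after the 1st (31 − 1).
Full months from February 1991 through October 1993 contribute their day counts.
Then 12 days into November 1993.
Total: 30 + 28 + 31 + 30 + 31 + 30 + 31 + 31 + 30 + 31 + 30 + 31 + 31 + 29 + 31 + 30 + 31 + 30 + 31 + 31 + 30 + 31 + 30 + 31 + 31 + 28 + 31 + 30 + 31 + 30 + 31 + 31 + 30 + 31 + 12 = 1046.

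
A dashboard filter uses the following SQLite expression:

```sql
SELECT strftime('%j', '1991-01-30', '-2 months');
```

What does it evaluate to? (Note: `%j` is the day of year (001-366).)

First apply '-2 months': 1991-01-30 → 1990-11-30.
Day-of-year for 1990-11-30: days since 1990-01-01 inclusive = 334, zero-padded to 334.

334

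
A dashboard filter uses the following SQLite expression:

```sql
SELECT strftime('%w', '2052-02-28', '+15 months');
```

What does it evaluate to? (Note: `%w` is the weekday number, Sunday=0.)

First apply '+15 months': 2052-02-28 → 2053-05-28.
2053-05-28 is a Wednesday; with Sunday=0 that is 3.

3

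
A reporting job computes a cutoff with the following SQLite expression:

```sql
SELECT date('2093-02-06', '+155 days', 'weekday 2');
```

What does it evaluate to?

Applying '+155 days' to 2093-02-06: counting 155 days forward gives 2093-07-11.
`weekday 2` advances to the next Tuesday; 2093-07-11 is a Saturday, so it moves forward to 2093-07-14.

2093-07-14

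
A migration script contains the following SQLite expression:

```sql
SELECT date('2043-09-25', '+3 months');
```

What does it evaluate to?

2043-12-25

Adding +3 months to 2043-09-25 gives 2043-12-25.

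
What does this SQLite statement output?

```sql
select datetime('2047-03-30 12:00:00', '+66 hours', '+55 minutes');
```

+66 hours from 2047-03-30 12:00:00 is 2047-04-02 06:00:00 (crosses midnight).
+55 minutes from 2047-04-02 06:00:00 is 2047-04-02 06:55:00.

2047-04-02 06:55:00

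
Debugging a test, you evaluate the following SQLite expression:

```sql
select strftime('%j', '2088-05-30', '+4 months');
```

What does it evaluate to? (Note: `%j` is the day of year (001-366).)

274

First apply '+4 months': 2088-05-30 → 2088-09-30.
Day-of-year for 2088-09-30: days since 2088-01-01 inclusive = 274, zero-padded to 274.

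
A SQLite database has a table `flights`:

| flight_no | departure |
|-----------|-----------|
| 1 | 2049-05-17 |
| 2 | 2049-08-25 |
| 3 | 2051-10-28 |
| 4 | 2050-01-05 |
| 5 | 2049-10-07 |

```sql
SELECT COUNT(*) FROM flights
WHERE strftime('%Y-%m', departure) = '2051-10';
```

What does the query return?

1

Rows with year-month 2051-10: 2051-10-28 → 1.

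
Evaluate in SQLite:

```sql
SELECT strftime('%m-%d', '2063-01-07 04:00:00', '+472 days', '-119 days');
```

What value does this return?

12-26

First apply '+472 days', '-119 days': 2063-01-07 04:00:00 → 2063-12-26 04:00:00.
`%m-%d` extracts the month-day: 12-26.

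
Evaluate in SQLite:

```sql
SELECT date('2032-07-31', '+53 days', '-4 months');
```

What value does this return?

Applying '+53 days' to 2032-07-31: counting 53 days forward gives 2032-09-22.
Adding -4 months to 2032-09-22 gives 2032-05-22.

2032-05-22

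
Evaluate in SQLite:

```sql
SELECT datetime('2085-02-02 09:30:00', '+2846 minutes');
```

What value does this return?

2846 minutes = 47h 26m; +2846 minutes from 2085-02-02 09:30:00 is 2085-02-04 08:56:00 (crosses midnight).

2085-02-04 08:56:00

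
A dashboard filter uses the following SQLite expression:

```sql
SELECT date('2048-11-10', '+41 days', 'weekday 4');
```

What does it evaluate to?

2048-12-24

Applying '+41 days' to 2048-11-10: counting 41 days forward gives 2048-12-21.
`weekday 4` advances to the next Thursday; 2048-12-21 is a Monday, so it moves forward to 2048-12-24.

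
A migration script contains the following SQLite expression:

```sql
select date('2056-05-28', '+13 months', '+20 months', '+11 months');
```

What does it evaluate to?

Adding +13 months to 2056-05-28 gives 2057-06-28.
Adding +20 months to 2057-06-28 gives 2059-02-28.
Adding +11 months to 2059-02-28 gives 2060-01-28.

2060-01-28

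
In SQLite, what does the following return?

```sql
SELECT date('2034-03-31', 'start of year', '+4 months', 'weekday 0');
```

`start of year` rewinds 2034-03-31 to 2034-01-01.
Adding +4 months to 2034-01-01 gives 2034-05-01.
`weekday 0` advances to the next Sunday; 2034-05-01 is a Monday, so it moves forward to 2034-05-07.

2034-05-07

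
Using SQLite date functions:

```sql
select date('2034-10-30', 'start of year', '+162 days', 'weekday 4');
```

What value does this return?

2034-06-15

`start of year` rewinds 2034-10-30 to 2034-01-01.
Applying '+162 days' to 2034-01-01: counting 162 days forward gives 2034-06-12.
`weekday 4` advances to the next Thursday; 2034-06-12 is a Monday, so it moves forward to 2034-06-15.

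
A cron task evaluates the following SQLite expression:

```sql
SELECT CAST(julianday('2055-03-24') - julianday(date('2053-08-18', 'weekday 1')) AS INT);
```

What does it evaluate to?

583

`weekday 1` advances to the next Monday; 2053-08-18 is already a Monday, so it stays at 2053-08-18.
13 days remain in August 2053 after the 18th (31 − 18).
Full months from September 2053 through February 2055 contribute their day counts.
Then 24 days into March 2055.
Total: 13 + 30 + 31 + 30 + 31 + 31 + 28 + 31 + 30 + 31 + 30 + 31 + 31 + 30 + 31 + 30 + 31 + 31 + 28 + 24 = 583.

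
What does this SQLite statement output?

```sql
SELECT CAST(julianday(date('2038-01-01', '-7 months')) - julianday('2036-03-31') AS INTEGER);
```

Adding -7 months to 2038-01-01 gives 2037-06-01.
0 days remain in March 2036 after the 31st (31 − 31).
Full months from April 2036 through May 2037 contribute their day counts.
Then 1 day into June 2037.
Total: 0 + 30 + 31 + 30 + 31 + 31 + 30 + 31 + 30 + 31 + 31 + 28 + 31 + 30 + 31 + 1 = 427.

427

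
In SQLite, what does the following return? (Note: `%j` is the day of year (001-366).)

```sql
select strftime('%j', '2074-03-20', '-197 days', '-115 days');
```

First apply '-197 days', '-115 days': 2074-03-20 → 2073-05-12.
Day-of-year for 2073-05-12: days since 2073-01-01 inclusive = 132, zero-padded to 132.

132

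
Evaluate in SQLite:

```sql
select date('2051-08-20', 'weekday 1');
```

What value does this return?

2051-08-21

`weekday 1` advances to the next Monday; 2051-08-20 is a Sunday, so it moves forward to 2051-08-21.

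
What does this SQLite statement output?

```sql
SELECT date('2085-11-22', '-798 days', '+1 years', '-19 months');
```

2083-02-16

Applying '-798 days' to 2085-11-22: counting 798 days back gives 2083-09-16.
Adding +1 year to 2083-09-16 gives 2084-09-16.
Adding -19 months to 2084-09-16 gives 2083-02-16.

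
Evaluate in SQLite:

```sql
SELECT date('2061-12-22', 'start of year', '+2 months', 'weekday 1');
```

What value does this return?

2061-03-07

`start of year` rewinds 2061-12-22 to 2061-01-01.
Adding +2 months to 2061-01-01 gives 2061-03-01.
`weekday 1` advances to the next Monday; 2061-03-01 is a Tuesday, so it moves forward to 2061-03-07.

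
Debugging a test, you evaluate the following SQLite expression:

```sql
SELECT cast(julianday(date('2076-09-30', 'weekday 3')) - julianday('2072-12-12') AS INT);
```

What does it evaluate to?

1388

`weekday 3` advances to the next Wednesday; 2076-09-30 is already a Wednesday, so it stays at 2076-09-30.
19 days remain in December 2072 after the 12th (31 − 12).
Full months from January 2073 through August 2076 contribute their day counts.
Then 30 days into September 2076.
Total: 19 + 31 + 28 + 31 + 30 + 31 + 30 + 31 + 31 + 30 + 31 + 30 + 31 + 31 + 28 + 31 + 30 + 31 + 30 + 31 + 31 + 30 + 31 + 30 + 31 + 31 + 28 + 31 + 30 + 31 + 30 + 31 + 31 + 30 + 31 + 30 + 31 + 31 + 29 + 31 + 30 + 31 + 30 + 31 + 31 + 30 = 1388.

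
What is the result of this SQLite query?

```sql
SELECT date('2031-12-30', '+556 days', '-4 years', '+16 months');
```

Applying '+556 days' to 2031-12-30: counting 556 days forward gives 2033-07-08.
Adding -4 years to 2033-07-08 gives 2029-07-08.
Adding +16 months to 2029-07-08 gives 2030-11-08.

2030-11-08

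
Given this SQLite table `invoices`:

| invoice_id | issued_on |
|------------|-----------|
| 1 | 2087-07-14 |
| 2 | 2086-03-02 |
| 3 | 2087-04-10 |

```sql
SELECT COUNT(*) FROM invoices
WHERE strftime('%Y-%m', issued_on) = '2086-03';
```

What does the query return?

1

Rows with year-month 2086-03: 2086-03-02 → 1.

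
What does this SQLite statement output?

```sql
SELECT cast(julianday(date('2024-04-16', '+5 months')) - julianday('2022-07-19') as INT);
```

Adding +5 months to 2024-04-16 gives 2024-09-16.
12 days remain in July 2022 after the 19th (31 − 19).
Full months from August 2022 through August 2024 contribute their day counts.
Then 16 days into September 2024.
Total: 12 + 31 + 30 + 31 + 30 + 31 + 31 + 28 + 31 + 30 + 31 + 30 + 31 + 31 + 30 + 31 + 30 + 31 + 31 + 29 + 31 + 30 + 31 + 30 + 31 + 31 + 16 = 790.

790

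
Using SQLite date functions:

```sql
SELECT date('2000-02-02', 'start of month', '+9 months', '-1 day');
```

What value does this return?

2000-10-31

`start of month` rewinds 2000-02-02 to 2000-02-01.
Adding +9 months to 2000-02-01 gives 2000-11-01.
Going back 1 day from 2000-11-01 reaches 2000-10-31 (last day of October, 31 days).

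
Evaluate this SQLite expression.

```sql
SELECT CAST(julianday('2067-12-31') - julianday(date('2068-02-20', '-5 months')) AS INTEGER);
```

102

Adding -5 months to 2068-02-20 gives 2067-09-20.
10 days remain in September 2067 after the 20th (30 − 20).
October 2067: 31 days.
November 2067: 30 days.
Then 31 days into December 2067.
Total: 10 + 31 + 30 + 31 = 102.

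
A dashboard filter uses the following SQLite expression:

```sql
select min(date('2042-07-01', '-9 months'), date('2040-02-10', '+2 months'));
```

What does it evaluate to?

2040-04-10

date('2042-07-01', '-9 months') → 2041-10-01.
date('2040-02-10', '+2 months') → 2040-04-10.
Earlier of the two is 2040-04-10.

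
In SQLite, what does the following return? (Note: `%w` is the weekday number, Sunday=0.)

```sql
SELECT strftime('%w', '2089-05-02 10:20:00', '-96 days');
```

3

First apply '-96 days': 2089-05-02 10:20:00 → 2089-01-26 10:20:00.
2089-01-26 is a Wednesday; with Sunday=0 that is 3.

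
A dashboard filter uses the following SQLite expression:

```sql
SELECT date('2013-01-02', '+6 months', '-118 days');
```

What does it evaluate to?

Adding +6 months to 2013-01-02 gives 2013-07-02.
Applying '-118 days' to 2013-07-02: counting 118 days back gives 2013-03-06.

2013-03-06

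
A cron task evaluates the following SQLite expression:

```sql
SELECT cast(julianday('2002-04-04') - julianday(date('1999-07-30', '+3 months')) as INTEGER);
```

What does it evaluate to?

Adding +3 months to 1999-07-30 gives 1999-10-30.
1 day remains in October 1999 after the 30th (31 − 30).
Full months from November 1999 through March 2002 contribute their day counts.
Then 4 days into April 2002.
Total: 1 + 30 + 31 + 31 + 29 + 31 + 30 + 31 + 30 + 31 + 31 + 30 + 31 + 30 + 31 + 31 + 28 + 31 + 30 + 31 + 30 + 31 + 31 + 30 + 31 + 30 + 31 + 31 + 28 + 31 + 4 = 887.

887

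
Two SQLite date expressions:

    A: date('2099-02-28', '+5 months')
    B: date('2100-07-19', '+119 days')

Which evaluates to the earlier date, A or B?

A = 2099-07-28.
B = 2100-11-15.
A is earlier.

A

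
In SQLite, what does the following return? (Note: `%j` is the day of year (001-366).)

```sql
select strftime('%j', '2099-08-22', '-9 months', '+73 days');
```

034

First apply '-9 months', '+73 days': 2099-08-22 → 2099-02-03.
Day-of-year for 2099-02-03: days since 2099-01-01 inclusive = 34, zero-padded to 034.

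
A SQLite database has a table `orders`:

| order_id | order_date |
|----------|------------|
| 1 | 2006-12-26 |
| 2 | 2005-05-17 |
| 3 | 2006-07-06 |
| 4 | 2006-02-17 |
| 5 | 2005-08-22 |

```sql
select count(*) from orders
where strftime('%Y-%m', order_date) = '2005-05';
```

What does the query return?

1

Rows with year-month 2005-05: 2005-05-17 → 1.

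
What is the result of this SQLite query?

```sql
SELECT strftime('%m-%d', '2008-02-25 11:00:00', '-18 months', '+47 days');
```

First apply '-18 months', '+47 days': 2008-02-25 11:00:00 → 2006-10-11 11:00:00.
`%m-%d` extracts the month-day: 10-11.

10-11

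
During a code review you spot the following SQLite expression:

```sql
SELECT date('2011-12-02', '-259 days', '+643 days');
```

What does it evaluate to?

Applying '-259 days' to 2011-12-02: counting 259 days back gives 2011-03-18.
Applying '+643 days' to 2011-03-18: counting 643 days forward gives 2012-12-20.

2012-12-20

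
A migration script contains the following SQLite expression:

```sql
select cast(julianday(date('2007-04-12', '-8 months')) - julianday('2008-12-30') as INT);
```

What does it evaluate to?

-871

Adding -8 months to 2007-04-12 gives 2006-08-12.
19 days remain in August 2006 after the 12th (31 − 12).
Full months from September 2006 through November 2008 contribute their day counts.
Then 30 days into December 2008.
Total: 19 + 30 + 31 + 30 + 31 + 31 + 28 + 31 + 30 + 31 + 30 + 31 + 31 + 30 + 31 + 30 + 31 + 31 + 29 + 31 + 30 + 31 + 30 + 31 + 31 + 30 + 31 + 30 + 30 = 871.
The subtraction is earlier − later, so the result is −871 → -871.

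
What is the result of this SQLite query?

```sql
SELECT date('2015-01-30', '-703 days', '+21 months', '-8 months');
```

2014-03-26

Applying '-703 days' to 2015-01-30: counting 703 days back gives 2013-02-26.
Adding +21 months to 2013-02-26 gives 2014-11-26.
Adding -8 months to 2014-11-26 gives 2014-03-26.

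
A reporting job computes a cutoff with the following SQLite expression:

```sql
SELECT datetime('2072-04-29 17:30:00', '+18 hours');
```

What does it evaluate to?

+18 hours from 2072-04-29 17:30:00 is 2072-04-30 11:30:00 (crosses midnight).

2072-04-30 11:30:00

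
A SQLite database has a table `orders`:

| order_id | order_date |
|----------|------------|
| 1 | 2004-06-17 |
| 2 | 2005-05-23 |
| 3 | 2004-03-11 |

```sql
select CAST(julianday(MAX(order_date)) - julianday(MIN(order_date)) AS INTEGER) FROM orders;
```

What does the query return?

438

MIN = 2004-03-11, MAX = 2005-05-23.
20 days remain in March 2004 after the 11th (31 − 11).
Full months from April 2004 through April 2005 contribute their day counts.
Then 23 days into May 2005.
Total: 20 + 30 + 31 + 30 + 31 + 31 + 30 + 31 + 30 + 31 + 31 + 28 + 31 + 30 + 23 = 438.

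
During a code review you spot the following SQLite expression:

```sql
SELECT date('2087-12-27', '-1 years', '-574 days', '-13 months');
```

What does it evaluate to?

2084-05-01

Adding -1 year to 2087-12-27 gives 2086-12-27.
Applying '-574 days' to 2086-12-27: counting 574 days back gives 2085-06-01.
Adding -13 months to 2085-06-01 gives 2084-05-01.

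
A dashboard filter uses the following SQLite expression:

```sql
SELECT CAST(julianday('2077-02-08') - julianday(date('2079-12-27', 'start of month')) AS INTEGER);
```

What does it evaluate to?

-1026

`start of month` rewinds 2079-12-27 to 2079-12-01.
20 days remain in February 2077 after the 8th (28 − 8).
Full months from March 2077 through November 2079 contribute their day counts.
Then 1 day into December 2079.
Total: 20 + 31 + 30 + 31 + 30 + 31 + 31 + 30 + 31 + 30 + 31 + 31 + 28 + 31 + 30 + 31 + 30 + 31 + 31 + 30 + 31 + 30 + 31 + 31 + 28 + 31 + 30 + 31 + 30 + 31 + 31 + 30 + 31 + 30 + 1 = 1026.
The subtraction is earlier − later, so the result is −1026 → -1026.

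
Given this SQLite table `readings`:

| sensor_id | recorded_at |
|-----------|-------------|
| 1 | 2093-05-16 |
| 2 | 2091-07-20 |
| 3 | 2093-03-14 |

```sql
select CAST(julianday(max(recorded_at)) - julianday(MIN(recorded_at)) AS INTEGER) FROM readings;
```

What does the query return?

666

MIN = 2091-07-20, MAX = 2093-05-16.
11 days remain in July 2091 after the 20th (31 − 20).
Full months from August 2091 through April 2093 contribute their day counts.
Then 16 days into May 2093.
Total: 11 + 31 + 30 + 31 + 30 + 31 + 31 + 29 + 31 + 30 + 31 + 30 + 31 + 31 + 30 + 31 + 30 + 31 + 31 + 28 + 31 + 30 + 16 = 666.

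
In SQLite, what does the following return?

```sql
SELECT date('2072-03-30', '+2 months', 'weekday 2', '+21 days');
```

Adding +2 months to 2072-03-30 gives 2072-05-30.
`weekday 2` advances to the next Tuesday; 2072-05-30 is a Monday, so it moves forward to 2072-05-31.
May 2072 has 31 days; 0 remain after the 31st, so 1 days reach 2072-06-01.
Advancing 20 more days within June lands on 2072-06-21.

2072-06-21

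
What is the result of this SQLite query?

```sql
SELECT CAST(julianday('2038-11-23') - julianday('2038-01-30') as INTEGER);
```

1 day remains in January 2038 after the 30th (31 − 30).
Full months from February 2038 through October 2038 contribute their day counts.
Then 23 days into November 2038.
Total: 1 + 28 + 31 + 30 + 31 + 30 + 31 + 31 + 30 + 31 + 23 = 297.

297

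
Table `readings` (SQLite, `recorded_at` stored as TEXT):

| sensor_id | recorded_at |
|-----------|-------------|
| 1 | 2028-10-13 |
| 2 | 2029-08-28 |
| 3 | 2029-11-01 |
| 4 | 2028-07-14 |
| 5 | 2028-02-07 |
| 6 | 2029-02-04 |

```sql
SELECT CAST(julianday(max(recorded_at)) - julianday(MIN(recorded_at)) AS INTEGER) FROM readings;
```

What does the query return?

MIN = 2028-02-07, MAX = 2029-11-01.
22 days remain in February 2028 after the 7th (29 − 7).
Full months from March 2028 through October 2029 contribute their day counts.
Then 1 day into November 2029.
Total: 22 + 31 + 30 + 31 + 30 + 31 + 31 + 30 + 31 + 30 + 31 + 31 + 28 + 31 + 30 + 31 + 30 + 31 + 31 + 30 + 31 + 1 = 633.

633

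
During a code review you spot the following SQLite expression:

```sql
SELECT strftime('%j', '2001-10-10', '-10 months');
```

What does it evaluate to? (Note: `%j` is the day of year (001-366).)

First apply '-10 months': 2001-10-10 → 2000-12-10.
Day-of-year for 2000-12-10: days since 2000-01-01 inclusive = 345, zero-padded to 345.

345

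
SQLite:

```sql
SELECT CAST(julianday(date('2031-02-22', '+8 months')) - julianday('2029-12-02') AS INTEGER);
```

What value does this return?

689

Adding +8 months to 2031-02-22 gives 2031-10-22.
29 days remain in December 2029 after the 2nd (31 − 2).
Full months from January 2030 through September 2031 contribute their day counts.
Then 22 days into October 2031.
Total: 29 + 31 + 28 + 31 + 30 + 31 + 30 + 31 + 31 + 30 + 31 + 30 + 31 + 31 + 28 + 31 + 30 + 31 + 30 + 31 + 31 + 30 + 22 = 689.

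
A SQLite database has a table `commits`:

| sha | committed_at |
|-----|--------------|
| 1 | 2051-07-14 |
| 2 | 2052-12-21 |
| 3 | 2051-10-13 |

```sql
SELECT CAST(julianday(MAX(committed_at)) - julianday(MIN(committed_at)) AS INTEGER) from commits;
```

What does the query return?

MIN = 2051-07-14, MAX = 2052-12-21.
17 days remain in July 2051 after the 14th (31 − 14).
Full months from August 2051 through November 2052 contribute their day counts.
Then 21 days into December 2052.
Total: 17 + 31 + 30 + 31 + 30 + 31 + 31 + 29 + 31 + 30 + 31 + 30 + 31 + 31 + 30 + 31 + 30 + 21 = 526.

526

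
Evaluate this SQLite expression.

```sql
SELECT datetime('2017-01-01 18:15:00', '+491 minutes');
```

491 minutes = 8h 11m; +491 minutes from 2017-01-01 18:15:00 is 2017-01-02 02:26:00 (crosses midnight).

2017-01-02 02:26:00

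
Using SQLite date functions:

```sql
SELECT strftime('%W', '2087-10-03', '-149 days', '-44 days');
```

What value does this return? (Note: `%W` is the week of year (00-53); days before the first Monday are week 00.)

First apply '-149 days', '-44 days': 2087-10-03 → 2087-03-24.
2087-03-24 is a Monday. SQLite's %W counts Mondays since the year started; the result is 12.

12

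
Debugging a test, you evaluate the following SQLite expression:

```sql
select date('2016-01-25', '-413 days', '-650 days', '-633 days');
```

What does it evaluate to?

2011-06-04

Applying '-413 days' to 2016-01-25: counting 413 days back gives 2014-12-08.
Applying '-650 days' to 2014-12-08: counting 650 days back gives 2013-02-26.
Applying '-633 days' to 2013-02-26: counting 633 days back gives 2011-06-04.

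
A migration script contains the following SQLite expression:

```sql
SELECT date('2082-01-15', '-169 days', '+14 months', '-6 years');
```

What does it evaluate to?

Applying '-169 days' to 2082-01-15: counting 169 days back gives 2081-07-30.
Adding +14 months to 2081-07-30 gives 2082-09-30.
Adding -6 years to 2082-09-30 gives 2076-09-30.

2076-09-30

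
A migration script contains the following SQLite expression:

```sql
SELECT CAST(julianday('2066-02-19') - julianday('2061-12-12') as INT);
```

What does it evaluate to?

1530

19 days remain in December 2061 after the 12th (31 − 12).
Full months from January 2062 through January 2066 contribute their day counts.
Then 19 days into February 2066.
Total: 19 + 31 + 28 + 31 + 30 + 31 + 30 + 31 + 31 + 30 + 31 + 30 + 31 + 31 + 28 + 31 + 30 + 31 + 30 + 31 + 31 + 30 + 31 + 30 + 31 + 31 + 29 + 31 + 30 + 31 + 30 + 31 + 31 + 30 + 31 + 30 + 31 + 31 + 28 + 31 + 30 + 31 + 30 + 31 + 31 + 30 + 31 + 30 + 31 + 31 + 19 = 1530.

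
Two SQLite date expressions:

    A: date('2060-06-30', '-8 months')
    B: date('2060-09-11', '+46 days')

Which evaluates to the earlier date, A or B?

A

A = 2059-10-30.
B = 2060-10-27.
A is earlier.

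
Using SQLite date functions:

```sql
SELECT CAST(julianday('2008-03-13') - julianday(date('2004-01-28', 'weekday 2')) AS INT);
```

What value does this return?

1500

`weekday 2` advances to the next Tuesday; 2004-01-28 is a Wednesday, so it moves forward to 2004-02-03.
26 days remain in February 2004 after the 3rd (29 − 3).
Full months from March 2004 through February 2008 contribute their day counts.
Then 13 days into March 2008.
Total: 26 + 31 + 30 + 31 + 30 + 31 + 31 + 30 + 31 + 30 + 31 + 31 + 28 + 31 + 30 + 31 + 30 + 31 + 31 + 30 + 31 + 30 + 31 + 31 + 28 + 31 + 30 + 31 + 30 + 31 + 31 + 30 + 31 + 30 + 31 + 31 + 28 + 31 + 30 + 31 + 30 + 31 + 31 + 30 + 31 + 30 + 31 + 31 + 29 + 13 = 1500.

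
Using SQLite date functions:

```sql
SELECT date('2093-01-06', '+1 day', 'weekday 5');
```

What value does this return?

Advancing 1 more day within January lands on 2093-01-07.
`weekday 5` advances to the next Friday; 2093-01-07 is a Wednesday, so it moves forward to 2093-01-09.

2093-01-09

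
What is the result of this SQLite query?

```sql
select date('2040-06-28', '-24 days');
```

2040-06-04

Going back 24 days within June lands on 2040-06-04.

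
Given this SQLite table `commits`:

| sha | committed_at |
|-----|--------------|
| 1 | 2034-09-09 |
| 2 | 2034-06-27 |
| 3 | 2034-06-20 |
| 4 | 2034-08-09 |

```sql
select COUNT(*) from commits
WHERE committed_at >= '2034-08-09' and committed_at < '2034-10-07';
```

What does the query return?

2

Rows in [2034-08-09, 2034-10-07): 2034-09-09, 2034-08-09 → 2 rows.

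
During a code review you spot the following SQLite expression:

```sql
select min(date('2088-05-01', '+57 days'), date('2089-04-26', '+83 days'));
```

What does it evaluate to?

2088-06-27

date('2088-05-01', '+57 days') → 2088-06-27.
date('2089-04-26', '+83 days') → 2089-07-18.
Earlier of the two is 2088-06-27.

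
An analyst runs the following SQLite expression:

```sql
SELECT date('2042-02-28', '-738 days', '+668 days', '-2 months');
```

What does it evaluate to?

2041-10-20

Applying '-738 days' to 2042-02-28: counting 738 days back gives 2040-02-21.
Applying '+668 days' to 2040-02-21: counting 668 days forward gives 2041-12-20.
Adding -2 months to 2041-12-20 gives 2041-10-20.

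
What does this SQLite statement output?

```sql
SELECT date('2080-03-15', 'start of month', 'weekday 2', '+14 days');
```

`start of month` rewinds 2080-03-15 to 2080-03-01.
`weekday 2` advances to the next Tuesday; 2080-03-01 is a Friday, so it moves forward to 2080-03-05.
Advancing 14 more days within March lands on 2080-03-19.

2080-03-19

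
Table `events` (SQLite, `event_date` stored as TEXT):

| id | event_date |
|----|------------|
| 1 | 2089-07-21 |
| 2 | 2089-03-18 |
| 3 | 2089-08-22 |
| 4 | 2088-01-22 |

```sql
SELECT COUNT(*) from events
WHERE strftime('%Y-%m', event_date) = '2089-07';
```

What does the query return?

Rows with year-month 2089-07: 2089-07-21 → 1.

1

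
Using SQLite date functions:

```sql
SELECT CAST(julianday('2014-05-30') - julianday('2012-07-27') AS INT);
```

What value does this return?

4 days remain in July 2012 after the 27th (31 − 27).
Full months from August 2012 through April 2014 contribute their day counts.
Then 30 days into May 2014.
Total: 4 + 31 + 30 + 31 + 30 + 31 + 31 + 28 + 31 + 30 + 31 + 30 + 31 + 31 + 30 + 31 + 30 + 31 + 31 + 28 + 31 + 30 + 30 = 672.

672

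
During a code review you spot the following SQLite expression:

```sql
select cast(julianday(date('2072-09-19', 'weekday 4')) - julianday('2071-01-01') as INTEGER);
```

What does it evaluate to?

`weekday 4` advances to the next Thursday; 2072-09-19 is a Monday, so it moves forward to 2072-09-22.
30 days remain in January 2071 after the 1st (31 − 1).
Full months from February 2071 through August 2072 contribute their day counts.
Then 22 days into September 2072.
Total: 30 + 28 + 31 + 30 + 31 + 30 + 31 + 31 + 30 + 31 + 30 + 31 + 31 + 29 + 31 + 30 + 31 + 30 + 31 + 31 + 22 = 630.

630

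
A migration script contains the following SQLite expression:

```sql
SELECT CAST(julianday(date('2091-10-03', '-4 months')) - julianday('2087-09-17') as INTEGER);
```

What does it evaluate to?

1355

Adding -4 months to 2091-10-03 gives 2091-06-03.
13 days remain in September 2087 after the 17th (30 − 17).
Full months from October 2087 through May 2091 contribute their day counts.
Then 3 days into June 2091.
Total: 13 + 31 + 30 + 31 + 31 + 29 + 31 + 30 + 31 + 30 + 31 + 31 + 30 + 31 + 30 + 31 + 31 + 28 + 31 + 30 + 31 + 30 + 31 + 31 + 30 + 31 + 30 + 31 + 31 + 28 + 31 + 30 + 31 + 30 + 31 + 31 + 30 + 31 + 30 + 31 + 31 + 28 + 31 + 30 + 31 + 3 = 1355.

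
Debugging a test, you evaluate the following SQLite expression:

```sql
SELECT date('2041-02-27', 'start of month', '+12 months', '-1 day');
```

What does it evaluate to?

2042-01-31

`start of month` rewinds 2041-02-27 to 2041-02-01.
Adding +12 months to 2041-02-01 gives 2042-02-01.
Going back 1 day from 2042-02-01 reaches 2042-01-31 (last day of January, 31 days).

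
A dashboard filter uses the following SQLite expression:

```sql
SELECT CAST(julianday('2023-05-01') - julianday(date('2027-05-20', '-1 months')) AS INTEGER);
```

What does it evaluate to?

Adding -1 month to 2027-05-20 gives 2027-04-20.
30 days remain in May 2023 after the 1st (31 − 1).
Full months from June 2023 through March 2027 contribute their day counts.
Then 20 days into April 2027.
Total: 30 + 30 + 31 + 31 + 30 + 31 + 30 + 31 + 31 + 29 + 31 + 30 + 31 + 30 + 31 + 31 + 30 + 31 + 30 + 31 + 31 + 28 + 31 + 30 + 31 + 30 + 31 + 31 + 30 + 31 + 30 + 31 + 31 + 28 + 31 + 30 + 31 + 30 + 31 + 31 + 30 + 31 + 30 + 31 + 31 + 28 + 31 + 20 = 1450.
The subtraction is earlier − later, so the result is −1450 → -1450.

-1450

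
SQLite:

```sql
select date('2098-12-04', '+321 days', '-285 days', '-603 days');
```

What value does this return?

Applying '+321 days' to 2098-12-04: counting 321 days forward gives 2099-10-21.
Applying '-285 days' to 2099-10-21: counting 285 days back gives 2099-01-09.
Applying '-603 days' to 2099-01-09: counting 603 days back gives 2097-05-16.

2097-05-16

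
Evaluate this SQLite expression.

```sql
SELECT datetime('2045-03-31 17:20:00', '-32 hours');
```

-32 hours from 2045-03-31 17:20:00 is 2045-03-30 09:20:00 (crosses midnight).

2045-03-30 09:20:00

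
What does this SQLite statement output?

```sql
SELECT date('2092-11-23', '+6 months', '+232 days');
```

Adding +6 months to 2092-11-23 gives 2093-05-23.
Applying '+232 days' to 2093-05-23: counting 232 days forward gives 2094-01-10.

2094-01-10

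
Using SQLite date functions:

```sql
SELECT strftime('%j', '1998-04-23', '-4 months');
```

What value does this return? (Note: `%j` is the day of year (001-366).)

357

First apply '-4 months': 1998-04-23 → 1997-12-23.
Day-of-year for 1997-12-23: days since 1997-01-01 inclusive = 357, zero-padded to 357.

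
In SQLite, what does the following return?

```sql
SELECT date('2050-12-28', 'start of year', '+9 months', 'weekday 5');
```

`start of year` rewinds 2050-12-28 to 2050-01-01.
Adding +9 months to 2050-01-01 gives 2050-10-01.
`weekday 5` advances to the next Friday; 2050-10-01 is a Saturday, so it moves forward to 2050-10-07.

2050-10-07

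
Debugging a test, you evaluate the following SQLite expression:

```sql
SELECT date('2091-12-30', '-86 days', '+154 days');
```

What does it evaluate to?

Applying '-86 days' to 2091-12-30: counting 86 days back gives 2091-10-05.
Applying '+154 days' to 2091-10-05: counting 154 days forward gives 2092-03-07.

2092-03-07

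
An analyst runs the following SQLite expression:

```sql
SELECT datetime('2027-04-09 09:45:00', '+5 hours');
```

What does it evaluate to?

+5 hours from 2027-04-09 09:45:00 is 2027-04-09 14:45:00.

2027-04-09 14:45:00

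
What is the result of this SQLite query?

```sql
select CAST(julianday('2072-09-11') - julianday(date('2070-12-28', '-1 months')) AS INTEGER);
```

653

Adding -1 month to 2070-12-28 gives 2070-11-28.
2 days remain in November 2070 after the 28th (30 − 28).
Full months from December 2070 through August 2072 contribute their day counts.
Then 11 days into September 2072.
Total: 2 + 31 + 31 + 28 + 31 + 30 + 31 + 30 + 31 + 31 + 30 + 31 + 30 + 31 + 31 + 29 + 31 + 30 + 31 + 30 + 31 + 31 + 11 = 653.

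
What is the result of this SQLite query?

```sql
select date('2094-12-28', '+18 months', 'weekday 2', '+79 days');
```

Adding +18 months to 2094-12-28 gives 2096-06-28.
`weekday 2` advances to the next Tuesday; 2096-06-28 is a Thursday, so it moves forward to 2096-07-03.
Applying '+79 days' to 2096-07-03: counting 79 days forward gives 2096-09-20.

2096-09-20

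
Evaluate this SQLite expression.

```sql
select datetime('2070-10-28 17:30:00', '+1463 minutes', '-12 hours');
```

1463 minutes = 24h 23m; +1463 minutes from 2070-10-28 17:30:00 is 2070-10-29 17:53:00 (crosses midnight).
-12 hours from 2070-10-29 17:53:00 is 2070-10-29 05:53:00.

2070-10-29 05:53:00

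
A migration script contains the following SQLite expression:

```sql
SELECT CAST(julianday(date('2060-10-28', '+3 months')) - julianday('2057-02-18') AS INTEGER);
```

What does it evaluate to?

1440

Adding +3 months to 2060-10-28 gives 2061-01-28.
10 days remain in February 2057 after the 18th (28 − 18).
Full months from March 2057 through December 2060 contribute their day counts.
Then 28 days into January 2061.
Total: 10 + 31 + 30 + 31 + 30 + 31 + 31 + 30 + 31 + 30 + 31 + 31 + 28 + 31 + 30 + 31 + 30 + 31 + 31 + 30 + 31 + 30 + 31 + 31 + 28 + 31 + 30 + 31 + 30 + 31 + 31 + 30 + 31 + 30 + 31 + 31 + 29 + 31 + 30 + 31 + 30 + 31 + 31 + 30 + 31 + 30 + 31 + 28 = 1440.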